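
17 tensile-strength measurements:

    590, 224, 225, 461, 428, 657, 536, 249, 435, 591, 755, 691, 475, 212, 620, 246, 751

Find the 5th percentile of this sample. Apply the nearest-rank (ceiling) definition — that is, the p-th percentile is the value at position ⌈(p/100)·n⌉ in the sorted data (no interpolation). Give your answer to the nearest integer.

212

Sorted: 212, 224, 225, 246, 249, 428, 435, 461, 475, 536, 590, 591, 620, 657, 691, 751, 755.
n = 17.
Position = ⌈5/100 · 17⌉ = ⌈0.85⌉ = 1.
The value at rank 1 is 212.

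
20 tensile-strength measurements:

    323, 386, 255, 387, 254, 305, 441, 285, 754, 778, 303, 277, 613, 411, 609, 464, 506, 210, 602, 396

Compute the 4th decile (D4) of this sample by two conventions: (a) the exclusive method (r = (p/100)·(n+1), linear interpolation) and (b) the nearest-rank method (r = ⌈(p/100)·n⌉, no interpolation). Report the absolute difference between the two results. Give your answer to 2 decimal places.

Sorted: 210, 254, 255, 277, 285, 303, 305, 323, 386, 387, 396, 411, 441, 464, 506, 602, 609, 613, 754, 778.
n = 20.
(a) r = 8.4; between ranks 8 (323) and 9 (386): 348.2.
(b) the nearest-rank method: rank 8 → 323.
|348.2 − 323| = 25.2.

25.20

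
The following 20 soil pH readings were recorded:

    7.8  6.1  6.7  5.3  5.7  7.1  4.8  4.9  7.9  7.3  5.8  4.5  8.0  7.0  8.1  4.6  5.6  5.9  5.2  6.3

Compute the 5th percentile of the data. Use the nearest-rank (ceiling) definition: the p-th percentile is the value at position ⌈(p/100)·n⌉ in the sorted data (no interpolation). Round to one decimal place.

4.5

Sorted: 4.5, 4.6, 4.8, 4.9, 5.2, 5.3, 5.6, 5.7, 5.8, 5.9, 6.1, 6.3, 6.7, 7.0, 7.1, 7.3, 7.8, 7.9, 8.0, 8.1.
n = 20.
Position = ⌈5/100 · 20⌉ = ⌈1⌉ = 1.
The value at rank 1 is 4.5.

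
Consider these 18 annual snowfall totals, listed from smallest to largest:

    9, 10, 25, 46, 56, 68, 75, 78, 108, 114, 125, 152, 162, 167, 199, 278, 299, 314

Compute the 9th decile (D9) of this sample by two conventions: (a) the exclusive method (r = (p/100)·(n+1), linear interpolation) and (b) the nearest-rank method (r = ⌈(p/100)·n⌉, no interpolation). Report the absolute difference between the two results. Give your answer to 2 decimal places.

n = 18.
(a) r = 17.1; between ranks 17 (299) and 18 (314): 300.5.
(b) the nearest-rank method: rank 17 → 299.
|300.5 − 299| = 1.5.

1.50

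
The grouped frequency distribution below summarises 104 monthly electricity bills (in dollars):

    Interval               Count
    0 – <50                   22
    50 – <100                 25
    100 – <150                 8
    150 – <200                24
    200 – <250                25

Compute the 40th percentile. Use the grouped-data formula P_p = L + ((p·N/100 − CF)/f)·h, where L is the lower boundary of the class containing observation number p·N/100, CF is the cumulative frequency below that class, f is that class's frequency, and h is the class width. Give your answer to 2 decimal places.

89.20

N = 104; target position k = 40/100 · 104 = 41.6.
Cumulative frequencies: 22, 47, 55, 79, 104.
Observation 41.6 falls in the class 50 – <100.
L = 50, CF = 22, f = 25, h = 50.
P40 = 50 + ((41.6 − 22)/25)·50 = 50 + 39.2 = 89.2.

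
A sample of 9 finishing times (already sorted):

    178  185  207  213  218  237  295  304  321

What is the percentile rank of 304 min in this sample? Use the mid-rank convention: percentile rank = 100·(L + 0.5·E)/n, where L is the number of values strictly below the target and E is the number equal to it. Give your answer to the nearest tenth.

83.3

Count below 304: L = 7; count equal: E = 1; n = 9.
Percentile rank = 100·(7 + 0.5·1)/9 = 100·7.5/9 = 83.33.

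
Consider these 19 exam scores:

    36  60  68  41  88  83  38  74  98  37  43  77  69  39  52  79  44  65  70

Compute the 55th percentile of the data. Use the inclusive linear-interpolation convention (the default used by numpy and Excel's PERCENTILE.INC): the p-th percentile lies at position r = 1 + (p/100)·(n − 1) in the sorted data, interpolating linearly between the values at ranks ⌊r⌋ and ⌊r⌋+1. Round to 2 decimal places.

67.70

Sorted: 36, 37, 38, 39, 41, 43, 44, 52, 60, 65, 68, 69, 70, 74, 77, 79, 83, 88, 98.
n = 19.
r = 1 + (55/100)·(19 − 1) = 1 + 9.9 = 10.9.
Rank 10 is 65 and rank 11 is 68.
Interpolate: 65 + 0.9·(68 − 65) = 65 + 0.9·3 = 67.7.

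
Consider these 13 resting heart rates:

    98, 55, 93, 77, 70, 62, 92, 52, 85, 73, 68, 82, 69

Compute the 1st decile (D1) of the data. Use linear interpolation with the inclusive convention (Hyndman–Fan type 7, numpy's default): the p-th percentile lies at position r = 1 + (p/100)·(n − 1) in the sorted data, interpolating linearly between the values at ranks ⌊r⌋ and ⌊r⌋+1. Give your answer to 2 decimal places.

Sorted: 52, 55, 62, 68, 69, 70, 73, 77, 82, 85, 92, 93, 98.
n = 13.
r = 1 + (10/100)·(13 − 1) = 1 + 1.2 = 2.2.
Rank 2 is 55 and rank 3 is 62.
Interpolate: 55 + 0.2·(62 − 55) = 55 + 0.2·7 = 56.4.

56.40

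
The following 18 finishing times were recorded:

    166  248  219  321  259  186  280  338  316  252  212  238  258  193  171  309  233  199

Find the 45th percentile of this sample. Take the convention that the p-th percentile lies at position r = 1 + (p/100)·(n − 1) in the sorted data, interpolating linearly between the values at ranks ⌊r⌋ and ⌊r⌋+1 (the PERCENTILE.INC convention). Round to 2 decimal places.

Sorted: 166, 171, 186, 193, 199, 212, 219, 233, 238, 248, 252, 258, 259, 280, 309, 316, 321, 338.
n = 18.
r = 1 + (45/100)·(18 − 1) = 1 + 7.65 = 8.65.
Rank 8 is 233 and rank 9 is 238.
Interpolate: 233 + 0.65·(238 − 233) = 233 + 0.65·5 = 236.25.

236.25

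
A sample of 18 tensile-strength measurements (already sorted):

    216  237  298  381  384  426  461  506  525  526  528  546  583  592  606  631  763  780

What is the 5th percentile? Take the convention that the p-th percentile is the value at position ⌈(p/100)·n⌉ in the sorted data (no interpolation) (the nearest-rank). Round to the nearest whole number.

n = 18.
Position = ⌈5/100 · 18⌉ = ⌈0.9⌉ = 1.
The value at rank 1 is 216.

216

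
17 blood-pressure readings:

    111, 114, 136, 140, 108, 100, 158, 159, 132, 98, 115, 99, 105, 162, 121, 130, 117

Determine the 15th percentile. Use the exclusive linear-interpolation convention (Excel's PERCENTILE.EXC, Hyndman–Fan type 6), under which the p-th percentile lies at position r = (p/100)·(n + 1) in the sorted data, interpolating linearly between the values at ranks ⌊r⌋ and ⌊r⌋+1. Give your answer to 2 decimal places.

99.70

Sorted: 98, 99, 100, 105, 108, 111, 114, 115, 117, 121, 130, 132, 136, 140, 158, 159, 162.
n = 17.
r = (15/100)·(17 + 1) = 2.7.
Rank 2 is 99 and rank 3 is 100.
Interpolate: 99 + 0.7·(100 − 99) = 99 + 0.7·1 = 99.7.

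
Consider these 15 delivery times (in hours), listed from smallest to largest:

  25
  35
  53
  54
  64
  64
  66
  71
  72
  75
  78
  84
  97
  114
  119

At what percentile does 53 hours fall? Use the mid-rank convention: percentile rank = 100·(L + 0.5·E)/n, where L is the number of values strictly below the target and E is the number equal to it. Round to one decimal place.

16.7

Count below 53: L = 2; count equal: E = 1; n = 15.
Percentile rank = 100·(2 + 0.5·1)/15 = 100·2.5/15 = 16.67.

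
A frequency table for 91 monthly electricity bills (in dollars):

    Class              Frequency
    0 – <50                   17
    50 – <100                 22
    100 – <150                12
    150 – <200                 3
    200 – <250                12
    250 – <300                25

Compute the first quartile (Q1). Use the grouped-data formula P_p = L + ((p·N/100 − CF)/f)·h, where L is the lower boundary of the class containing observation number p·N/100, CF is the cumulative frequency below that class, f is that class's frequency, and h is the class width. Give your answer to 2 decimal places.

63.07

N = 91; target position k = 25/100 · 91 = 22.75.
Cumulative frequencies: 17, 39, 51, 54, 66, 91.
Observation 22.75 falls in the class 50 – <100.
L = 50, CF = 17, f = 22, h = 50.
P25 = 50 + ((22.75 − 17)/22)·50 = 50 + 13.0682 = 63.0682.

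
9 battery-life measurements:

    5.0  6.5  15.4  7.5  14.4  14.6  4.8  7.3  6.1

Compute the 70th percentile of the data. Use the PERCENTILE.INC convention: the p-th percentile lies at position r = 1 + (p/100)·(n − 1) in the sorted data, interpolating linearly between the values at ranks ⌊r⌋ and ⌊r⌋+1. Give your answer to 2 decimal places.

Sorted: 4.8, 5.0, 6.1, 6.5, 7.3, 7.5, 14.4, 14.6, 15.4.
n = 9.
r = 1 + (70/100)·(9 − 1) = 1 + 5.6 = 6.6.
Rank 6 is 7.5 and rank 7 is 14.4.
Interpolate: 7.5 + 0.6·(14.4 − 7.5) = 7.5 + 0.6·6.9 = 11.64.

11.64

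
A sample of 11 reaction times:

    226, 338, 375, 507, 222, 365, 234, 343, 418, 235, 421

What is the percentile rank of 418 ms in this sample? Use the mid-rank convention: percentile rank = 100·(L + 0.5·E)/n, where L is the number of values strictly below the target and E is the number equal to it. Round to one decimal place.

77.3

Sorted: 222, 226, 234, 235, 338, 343, 365, 375, 418, 421, 507.
Count below 418: L = 8; count equal: E = 1; n = 11.
Percentile rank = 100·(8 + 0.5·1)/11 = 100·8.5/11 = 77.27.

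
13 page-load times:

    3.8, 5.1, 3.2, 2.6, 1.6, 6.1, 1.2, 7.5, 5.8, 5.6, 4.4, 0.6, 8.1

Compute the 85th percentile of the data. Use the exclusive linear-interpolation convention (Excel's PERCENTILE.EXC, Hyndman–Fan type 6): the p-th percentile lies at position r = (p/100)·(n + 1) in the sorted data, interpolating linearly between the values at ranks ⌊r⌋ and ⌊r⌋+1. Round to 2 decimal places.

7.36

Sorted: 0.6, 1.2, 1.6, 2.6, 3.2, 3.8, 4.4, 5.1, 5.6, 5.8, 6.1, 7.5, 8.1.
n = 13.
r = (85/100)·(13 + 1) = 11.9.
Rank 11 is 6.1 and rank 12 is 7.5.
Interpolate: 6.1 + 0.9·(7.5 − 6.1) = 6.1 + 0.9·1.4 = 7.36.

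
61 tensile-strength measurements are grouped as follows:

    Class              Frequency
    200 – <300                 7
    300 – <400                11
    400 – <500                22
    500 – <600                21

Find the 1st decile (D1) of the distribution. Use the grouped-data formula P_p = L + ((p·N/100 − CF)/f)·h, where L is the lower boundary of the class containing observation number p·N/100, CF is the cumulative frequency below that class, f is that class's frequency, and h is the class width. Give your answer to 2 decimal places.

N = 61; target position k = 10/100 · 61 = 6.1.
Cumulative frequencies: 7, 18, 40, 61.
Observation 6.1 falls in the class 200 – <300.
L = 200, CF = 0, f = 7, h = 100.
P10 = 200 + ((6.1 − 0)/7)·100 = 200 + 87.1429 = 287.143.

287.14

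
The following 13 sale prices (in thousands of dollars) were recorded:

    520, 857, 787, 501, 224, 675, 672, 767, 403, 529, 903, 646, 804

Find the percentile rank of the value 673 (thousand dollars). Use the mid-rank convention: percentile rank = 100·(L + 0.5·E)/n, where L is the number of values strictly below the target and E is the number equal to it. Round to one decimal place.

53.8

Sorted: 224, 403, 501, 520, 529, 646, 672, 675, 767, 787, 804, 857, 903.
Count below 673: L = 7; count equal: E = 0; n = 13.
Percentile rank = 100·(7 + 0.5·0)/13 = 100·7/13 = 53.85.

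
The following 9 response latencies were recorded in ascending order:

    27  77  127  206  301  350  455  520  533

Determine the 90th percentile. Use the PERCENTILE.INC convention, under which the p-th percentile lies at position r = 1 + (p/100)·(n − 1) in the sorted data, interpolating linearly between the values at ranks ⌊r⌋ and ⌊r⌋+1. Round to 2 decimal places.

522.60

n = 9.
r = 1 + (90/100)·(9 − 1) = 1 + 7.2 = 8.2.
Rank 8 is 520 and rank 9 is 533.
Interpolate: 520 + 0.2·(533 − 520) = 520 + 0.2·13 = 522.6.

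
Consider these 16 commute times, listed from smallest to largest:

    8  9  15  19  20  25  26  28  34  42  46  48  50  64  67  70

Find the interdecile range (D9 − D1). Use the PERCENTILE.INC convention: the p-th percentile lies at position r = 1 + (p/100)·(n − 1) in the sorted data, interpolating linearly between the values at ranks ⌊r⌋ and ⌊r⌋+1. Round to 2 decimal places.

53.50

n = 16.
P10: r = 2.5; ranks 2–3 are 9, 15; interpolating gives 12.
P90: r = 14.5; ranks 14–15 are 64, 67; interpolating gives 65.5.
Difference: 65.5 − 12 = 53.5.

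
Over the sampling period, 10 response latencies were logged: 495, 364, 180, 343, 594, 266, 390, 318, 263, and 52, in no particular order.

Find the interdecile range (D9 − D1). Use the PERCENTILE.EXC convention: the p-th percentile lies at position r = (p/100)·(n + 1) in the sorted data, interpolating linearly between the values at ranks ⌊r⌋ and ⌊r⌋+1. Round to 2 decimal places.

Sorted: 52, 180, 263, 266, 318, 343, 364, 390, 495, 594.
n = 10.
P10: r = 1.1; ranks 1–2 are 52, 180; interpolating gives 64.8.
P90: r = 9.9; ranks 9–10 are 495, 594; interpolating gives 584.1.
Difference: 584.1 − 64.8 = 519.3.

519.30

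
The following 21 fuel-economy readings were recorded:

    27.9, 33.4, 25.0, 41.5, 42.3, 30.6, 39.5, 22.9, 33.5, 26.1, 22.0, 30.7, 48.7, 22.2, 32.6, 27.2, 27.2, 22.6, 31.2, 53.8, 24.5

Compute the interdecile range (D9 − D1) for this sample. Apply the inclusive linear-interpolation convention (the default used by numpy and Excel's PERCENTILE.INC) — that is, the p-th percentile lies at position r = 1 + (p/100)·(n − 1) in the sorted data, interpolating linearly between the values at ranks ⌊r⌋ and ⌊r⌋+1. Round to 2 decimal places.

19.70

Sorted: 22.0, 22.2, 22.6, 22.9, 24.5, 25.0, 26.1, 27.2, 27.2, 27.9, 30.6, 30.7, 31.2, 32.6, 33.4, 33.5, 39.5, 41.5, 42.3, 48.7, 53.8.
n = 21.
P10: r = 3 (integer) → 22.6.
P90: r = 19 (integer) → 42.3.
Difference: 42.3 − 22.6 = 19.7.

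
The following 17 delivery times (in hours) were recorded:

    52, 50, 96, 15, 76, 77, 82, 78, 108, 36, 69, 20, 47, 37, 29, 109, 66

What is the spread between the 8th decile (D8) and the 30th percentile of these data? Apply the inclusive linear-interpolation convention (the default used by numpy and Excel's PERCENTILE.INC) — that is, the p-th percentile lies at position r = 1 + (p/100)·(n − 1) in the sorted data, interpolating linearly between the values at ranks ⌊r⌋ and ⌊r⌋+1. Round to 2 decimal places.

Sorted: 15, 20, 29, 36, 37, 47, 50, 52, 66, 69, 76, 77, 78, 82, 96, 108, 109.
n = 17.
P30: r = 5.8; ranks 5–6 are 37, 47; interpolating gives 45.
P80: r = 13.8; ranks 13–14 are 78, 82; interpolating gives 81.2.
Difference: 81.2 − 45 = 36.2.

36.20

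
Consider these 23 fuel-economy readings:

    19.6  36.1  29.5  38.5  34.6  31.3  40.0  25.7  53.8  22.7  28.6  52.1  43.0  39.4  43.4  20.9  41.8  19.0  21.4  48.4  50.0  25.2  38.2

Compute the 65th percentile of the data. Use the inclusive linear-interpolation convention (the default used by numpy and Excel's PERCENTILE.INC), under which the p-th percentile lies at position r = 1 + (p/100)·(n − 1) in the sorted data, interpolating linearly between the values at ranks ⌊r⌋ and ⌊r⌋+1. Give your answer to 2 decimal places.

Sorted: 19.0, 19.6, 20.9, 21.4, 22.7, 25.2, 25.7, 28.6, 29.5, 31.3, 34.6, 36.1, 38.2, 38.5, 39.4, 40.0, 41.8, 43.0, 43.4, 48.4, 50.0, 52.1, 53.8.
n = 23.
r = 1 + (65/100)·(23 − 1) = 1 + 14.3 = 15.3.
Rank 15 is 39.4 and rank 16 is 40.0.
Interpolate: 39.4 + 0.3·(40.0 − 39.4) = 39.4 + 0.3·0.6 = 39.58.

39.58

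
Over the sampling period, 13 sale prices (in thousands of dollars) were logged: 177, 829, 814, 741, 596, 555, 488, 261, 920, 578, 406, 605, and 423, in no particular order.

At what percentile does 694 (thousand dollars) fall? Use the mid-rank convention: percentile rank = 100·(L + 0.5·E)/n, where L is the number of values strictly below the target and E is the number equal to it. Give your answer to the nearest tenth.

Sorted: 177, 261, 406, 423, 488, 555, 578, 596, 605, 741, 814, 829, 920.
Count below 694: L = 9; count equal: E = 0; n = 13.
Percentile rank = 100·(9 + 0.5·0)/13 = 100·9/13 = 69.23.

69.2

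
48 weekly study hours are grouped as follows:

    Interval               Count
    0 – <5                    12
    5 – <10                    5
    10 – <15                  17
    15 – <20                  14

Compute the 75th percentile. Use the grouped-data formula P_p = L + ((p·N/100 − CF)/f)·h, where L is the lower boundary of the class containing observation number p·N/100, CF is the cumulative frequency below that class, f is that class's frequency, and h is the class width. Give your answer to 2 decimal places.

N = 48; target position k = 75/100 · 48 = 36.
Cumulative frequencies: 12, 17, 34, 48.
Observation 36 falls in the class 15 – <20.
L = 15, CF = 34, f = 14, h = 5.
P75 = 15 + ((36 − 34)/14)·5 = 15 + 0.714286 = 15.7143.

15.71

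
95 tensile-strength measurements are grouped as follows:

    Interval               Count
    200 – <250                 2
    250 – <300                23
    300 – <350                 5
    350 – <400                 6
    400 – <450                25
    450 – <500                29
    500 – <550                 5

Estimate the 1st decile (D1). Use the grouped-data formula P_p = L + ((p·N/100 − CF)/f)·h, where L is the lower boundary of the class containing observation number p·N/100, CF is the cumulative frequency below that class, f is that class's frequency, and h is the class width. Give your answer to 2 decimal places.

N = 95; target position k = 10/100 · 95 = 9.5.
Cumulative frequencies: 2, 25, 30, 36, 61, 90, 95.
Observation 9.5 falls in the class 250 – <300.
L = 250, CF = 2, f = 23, h = 50.
P10 = 250 + ((9.5 − 2)/23)·50 = 250 + 16.3043 = 266.304.

266.30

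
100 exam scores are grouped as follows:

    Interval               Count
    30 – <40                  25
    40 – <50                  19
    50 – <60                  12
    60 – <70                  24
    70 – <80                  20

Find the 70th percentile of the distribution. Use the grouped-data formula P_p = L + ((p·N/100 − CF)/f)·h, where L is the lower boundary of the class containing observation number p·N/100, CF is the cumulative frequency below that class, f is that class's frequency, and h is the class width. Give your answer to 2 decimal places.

N = 100; target position k = 70/100 · 100 = 70.
Cumulative frequencies: 25, 44, 56, 80, 100.
Observation 70 falls in the class 60 – <70.
L = 60, CF = 56, f = 24, h = 10.
P70 = 60 + ((70 − 56)/24)·10 = 60 + 5.83333 = 65.8333.

65.83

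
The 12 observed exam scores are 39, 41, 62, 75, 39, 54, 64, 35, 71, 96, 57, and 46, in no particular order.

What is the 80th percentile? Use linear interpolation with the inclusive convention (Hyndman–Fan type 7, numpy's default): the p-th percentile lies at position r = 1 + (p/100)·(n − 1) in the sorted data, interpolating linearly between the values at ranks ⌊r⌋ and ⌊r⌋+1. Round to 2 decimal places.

Sorted: 35, 39, 39, 41, 46, 54, 57, 62, 64, 71, 75, 96.
n = 12.
r = 1 + (80/100)·(12 − 1) = 1 + 8.8 = 9.8.
Rank 9 is 64 and rank 10 is 71.
Interpolate: 64 + 0.8·(71 − 64) = 64 + 0.8·7 = 69.6.

69.60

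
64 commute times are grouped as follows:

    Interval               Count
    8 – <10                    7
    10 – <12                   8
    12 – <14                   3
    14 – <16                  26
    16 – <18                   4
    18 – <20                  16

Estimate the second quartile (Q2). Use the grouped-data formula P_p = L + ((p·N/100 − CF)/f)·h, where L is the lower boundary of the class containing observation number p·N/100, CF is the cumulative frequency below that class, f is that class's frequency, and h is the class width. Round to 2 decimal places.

15.08

N = 64; target position k = 50/100 · 64 = 32.
Cumulative frequencies: 7, 15, 18, 44, 48, 64.
Observation 32 falls in the class 14 – <16.
L = 14, CF = 18, f = 26, h = 2.
P50 = 14 + ((32 − 18)/26)·2 = 14 + 1.07692 = 15.0769.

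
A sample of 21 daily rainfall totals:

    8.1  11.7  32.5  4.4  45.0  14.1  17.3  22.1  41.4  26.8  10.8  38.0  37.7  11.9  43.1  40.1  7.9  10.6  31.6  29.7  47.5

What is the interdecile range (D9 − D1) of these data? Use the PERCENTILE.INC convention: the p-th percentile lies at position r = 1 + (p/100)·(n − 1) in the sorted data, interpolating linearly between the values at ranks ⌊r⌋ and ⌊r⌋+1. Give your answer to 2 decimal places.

35.00

Sorted: 4.4, 7.9, 8.1, 10.6, 10.8, 11.7, 11.9, 14.1, 17.3, 22.1, 26.8, 29.7, 31.6, 32.5, 37.7, 38.0, 40.1, 41.4, 43.1, 45.0, 47.5.
n = 21.
P10: r = 3 (integer) → 8.1.
P90: r = 19 (integer) → 43.1.
Difference: 43.1 − 8.1 = 35.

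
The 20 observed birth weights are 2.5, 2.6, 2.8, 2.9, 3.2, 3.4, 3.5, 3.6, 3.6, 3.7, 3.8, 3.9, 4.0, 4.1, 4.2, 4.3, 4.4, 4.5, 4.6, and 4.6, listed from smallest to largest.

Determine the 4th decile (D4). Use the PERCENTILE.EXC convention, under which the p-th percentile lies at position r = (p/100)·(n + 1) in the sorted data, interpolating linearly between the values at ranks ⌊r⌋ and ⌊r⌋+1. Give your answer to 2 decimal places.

n = 20.
r = (40/100)·(20 + 1) = 8.4.
Rank 8 is 3.6 and rank 9 is 3.6.
Interpolate: 3.6 + 0.4·(3.6 − 3.6) = 3.6 + 0.4·0 = 3.6.

3.60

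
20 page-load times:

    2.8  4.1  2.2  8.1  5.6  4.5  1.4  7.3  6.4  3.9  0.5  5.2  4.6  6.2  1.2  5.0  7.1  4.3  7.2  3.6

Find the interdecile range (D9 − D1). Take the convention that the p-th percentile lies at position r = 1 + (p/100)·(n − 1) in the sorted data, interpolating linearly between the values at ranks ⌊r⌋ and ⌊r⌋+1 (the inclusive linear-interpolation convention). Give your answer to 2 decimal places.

Sorted: 0.5, 1.2, 1.4, 2.2, 2.8, 3.6, 3.9, 4.1, 4.3, 4.5, 4.6, 5.0, 5.2, 5.6, 6.2, 6.4, 7.1, 7.2, 7.3, 8.1.
n = 20.
P10: r = 2.9; ranks 2–3 are 1.2, 1.4; interpolating gives 1.38.
P90: r = 18.1; ranks 18–19 are 7.2, 7.3; interpolating gives 7.21.
Difference: 7.21 − 1.38 = 5.83.

5.83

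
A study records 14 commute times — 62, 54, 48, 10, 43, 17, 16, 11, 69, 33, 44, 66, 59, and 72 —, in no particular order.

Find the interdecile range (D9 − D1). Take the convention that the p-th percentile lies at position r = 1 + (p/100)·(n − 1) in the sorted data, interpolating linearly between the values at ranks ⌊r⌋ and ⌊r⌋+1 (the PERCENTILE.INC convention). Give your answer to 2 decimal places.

Sorted: 10, 11, 16, 17, 33, 43, 44, 48, 54, 59, 62, 66, 69, 72.
n = 14.
P10: r = 2.3; ranks 2–3 are 11, 16; interpolating gives 12.5.
P90: r = 12.7; ranks 12–13 are 66, 69; interpolating gives 68.1.
Difference: 68.1 − 12.5 = 55.6.

55.60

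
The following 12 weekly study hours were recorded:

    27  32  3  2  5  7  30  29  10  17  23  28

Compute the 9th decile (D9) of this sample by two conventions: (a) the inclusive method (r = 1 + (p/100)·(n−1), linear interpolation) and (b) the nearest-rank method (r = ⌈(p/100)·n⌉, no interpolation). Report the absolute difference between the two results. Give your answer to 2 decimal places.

0.10

Sorted: 2, 3, 5, 7, 10, 17, 23, 27, 28, 29, 30, 32.
n = 12.
(a) r = 10.9; between ranks 10 (29) and 11 (30): 29.9.
(b) the nearest-rank method: rank 11 → 30.
|29.9 − 30| = 0.1.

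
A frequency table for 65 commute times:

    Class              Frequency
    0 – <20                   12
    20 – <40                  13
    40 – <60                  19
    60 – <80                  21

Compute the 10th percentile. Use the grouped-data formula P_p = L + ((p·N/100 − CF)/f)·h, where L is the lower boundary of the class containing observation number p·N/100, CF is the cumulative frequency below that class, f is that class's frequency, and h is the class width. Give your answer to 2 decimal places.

10.83

N = 65; target position k = 10/100 · 65 = 6.5.
Cumulative frequencies: 12, 25, 44, 65.
Observation 6.5 falls in the class 0 – <20.
L = 0, CF = 0, f = 12, h = 20.
P10 = 0 + ((6.5 − 0)/12)·20 = 0 + 10.8333 = 10.8333.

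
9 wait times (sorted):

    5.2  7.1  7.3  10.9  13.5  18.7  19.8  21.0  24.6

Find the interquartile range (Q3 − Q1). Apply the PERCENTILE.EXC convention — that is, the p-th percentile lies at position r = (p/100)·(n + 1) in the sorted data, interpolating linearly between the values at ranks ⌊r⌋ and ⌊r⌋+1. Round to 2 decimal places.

n = 9.
P25: r = 2.5; ranks 2–3 are 7.1, 7.3; interpolating gives 7.2.
P75: r = 7.5; ranks 7–8 are 19.8, 21.0; interpolating gives 20.4.
Difference: 20.4 − 7.2 = 13.2.

13.20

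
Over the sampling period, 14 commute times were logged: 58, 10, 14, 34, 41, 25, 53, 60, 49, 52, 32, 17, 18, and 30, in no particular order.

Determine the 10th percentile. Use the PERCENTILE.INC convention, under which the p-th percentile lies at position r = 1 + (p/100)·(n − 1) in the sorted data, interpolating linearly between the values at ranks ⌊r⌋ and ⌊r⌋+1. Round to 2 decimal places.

14.90

Sorted: 10, 14, 17, 18, 25, 30, 32, 34, 41, 49, 52, 53, 58, 60.
n = 14.
r = 1 + (10/100)·(14 − 1) = 1 + 1.3 = 2.3.
Rank 2 is 14 and rank 3 is 17.
Interpolate: 14 + 0.3·(17 − 14) = 14 + 0.3·3 = 14.9.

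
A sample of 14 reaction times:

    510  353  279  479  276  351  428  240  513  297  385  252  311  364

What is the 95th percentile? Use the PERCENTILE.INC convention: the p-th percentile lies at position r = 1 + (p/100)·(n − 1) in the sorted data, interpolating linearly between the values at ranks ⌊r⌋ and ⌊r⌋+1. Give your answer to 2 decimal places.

Sorted: 240, 252, 276, 279, 297, 311, 351, 353, 364, 385, 428, 479, 510, 513.
n = 14.
r = 1 + (95/100)·(14 − 1) = 1 + 12.35 = 13.35.
Rank 13 is 510 and rank 14 is 513.
Interpolate: 510 + 0.35·(513 − 510) = 510 + 0.35·3 = 511.05.

511.05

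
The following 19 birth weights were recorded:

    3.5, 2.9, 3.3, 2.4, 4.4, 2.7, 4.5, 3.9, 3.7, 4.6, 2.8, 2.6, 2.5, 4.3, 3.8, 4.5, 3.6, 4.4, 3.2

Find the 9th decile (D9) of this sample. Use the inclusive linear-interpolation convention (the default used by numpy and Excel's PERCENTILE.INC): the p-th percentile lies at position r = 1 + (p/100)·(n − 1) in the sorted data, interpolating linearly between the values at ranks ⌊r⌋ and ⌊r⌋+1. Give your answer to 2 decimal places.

4.50

Sorted: 2.4, 2.5, 2.6, 2.7, 2.8, 2.9, 3.2, 3.3, 3.5, 3.6, 3.7, 3.8, 3.9, 4.3, 4.4, 4.4, 4.5, 4.5, 4.6.
n = 19.
r = 1 + (90/100)·(19 − 1) = 1 + 16.2 = 17.2.
Rank 17 is 4.5 and rank 18 is 4.5.
Interpolate: 4.5 + 0.2·(4.5 − 4.5) = 4.5 + 0.2·0 = 4.5.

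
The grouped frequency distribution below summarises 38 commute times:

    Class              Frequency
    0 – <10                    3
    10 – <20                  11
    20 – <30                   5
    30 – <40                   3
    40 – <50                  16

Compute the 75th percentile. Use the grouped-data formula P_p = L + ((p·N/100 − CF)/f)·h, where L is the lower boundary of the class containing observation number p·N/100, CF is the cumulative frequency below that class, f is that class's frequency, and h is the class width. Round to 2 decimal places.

44.06

N = 38; target position k = 75/100 · 38 = 28.5.
Cumulative frequencies: 3, 14, 19, 22, 38.
Observation 28.5 falls in the class 40 – <50.
L = 40, CF = 22, f = 16, h = 10.
P75 = 40 + ((28.5 − 22)/16)·10 = 40 + 4.0625 = 44.0625.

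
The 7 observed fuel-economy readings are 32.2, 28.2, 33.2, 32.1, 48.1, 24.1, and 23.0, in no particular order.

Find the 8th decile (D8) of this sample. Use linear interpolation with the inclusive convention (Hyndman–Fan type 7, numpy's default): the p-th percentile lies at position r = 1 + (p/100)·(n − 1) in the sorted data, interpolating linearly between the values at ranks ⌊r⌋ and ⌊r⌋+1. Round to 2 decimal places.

Sorted: 23.0, 24.1, 28.2, 32.1, 32.2, 33.2, 48.1.
n = 7.
r = 1 + (80/100)·(7 − 1) = 1 + 4.8 = 5.8.
Rank 5 is 32.2 and rank 6 is 33.2.
Interpolate: 32.2 + 0.8·(33.2 − 32.2) = 32.2 + 0.8·1 = 33.

33.00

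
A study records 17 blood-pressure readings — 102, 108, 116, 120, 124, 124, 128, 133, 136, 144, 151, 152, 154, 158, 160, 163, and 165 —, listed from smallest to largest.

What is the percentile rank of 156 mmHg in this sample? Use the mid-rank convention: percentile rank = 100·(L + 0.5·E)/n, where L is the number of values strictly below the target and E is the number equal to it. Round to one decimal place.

Count below 156: L = 13; count equal: E = 0; n = 17.
Percentile rank = 100·(13 + 0.5·0)/17 = 100·13/17 = 76.47.

76.5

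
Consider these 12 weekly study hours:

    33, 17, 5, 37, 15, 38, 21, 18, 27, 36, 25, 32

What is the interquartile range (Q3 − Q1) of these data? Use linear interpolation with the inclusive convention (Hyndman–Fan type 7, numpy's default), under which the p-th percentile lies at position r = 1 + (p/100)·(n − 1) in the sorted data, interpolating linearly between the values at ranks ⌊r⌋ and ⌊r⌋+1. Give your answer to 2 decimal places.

16.00

Sorted: 5, 15, 17, 18, 21, 25, 27, 32, 33, 36, 37, 38.
n = 12.
P25: r = 3.75; ranks 3–4 are 17, 18; interpolating gives 17.75.
P75: r = 9.25; ranks 9–10 are 33, 36; interpolating gives 33.75.
Difference: 33.75 − 17.75 = 16.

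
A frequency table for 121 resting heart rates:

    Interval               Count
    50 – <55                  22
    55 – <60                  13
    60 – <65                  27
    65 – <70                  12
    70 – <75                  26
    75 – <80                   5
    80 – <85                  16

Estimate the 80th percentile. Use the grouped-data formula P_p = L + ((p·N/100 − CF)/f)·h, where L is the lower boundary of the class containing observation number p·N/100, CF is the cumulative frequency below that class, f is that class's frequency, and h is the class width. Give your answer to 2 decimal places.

74.38

N = 121; target position k = 80/100 · 121 = 96.8.
Cumulative frequencies: 22, 35, 62, 74, 100, 105, 121.
Observation 96.8 falls in the class 70 – <75.
L = 70, CF = 74, f = 26, h = 5.
P80 = 70 + ((96.8 − 74)/26)·5 = 70 + 4.38462 = 74.3846.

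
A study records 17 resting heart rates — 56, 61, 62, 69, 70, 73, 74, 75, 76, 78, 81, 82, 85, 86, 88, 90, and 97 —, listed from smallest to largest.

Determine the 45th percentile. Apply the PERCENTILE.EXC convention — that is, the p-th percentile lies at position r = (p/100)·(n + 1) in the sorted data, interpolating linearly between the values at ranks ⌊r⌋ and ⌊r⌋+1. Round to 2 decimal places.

75.10

n = 17.
r = (45/100)·(17 + 1) = 8.1.
Rank 8 is 75 and rank 9 is 76.
Interpolate: 75 + 0.1·(76 − 75) = 75 + 0.1·1 = 75.1.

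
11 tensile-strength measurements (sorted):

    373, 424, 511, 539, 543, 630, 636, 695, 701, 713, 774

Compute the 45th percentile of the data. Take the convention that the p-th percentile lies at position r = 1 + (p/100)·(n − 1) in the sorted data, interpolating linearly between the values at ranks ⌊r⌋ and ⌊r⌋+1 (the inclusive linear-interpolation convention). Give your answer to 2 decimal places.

n = 11.
r = 1 + (45/100)·(11 − 1) = 1 + 4.5 = 5.5.
Rank 5 is 543 and rank 6 is 630.
Interpolate: 543 + 0.5·(630 − 543) = 543 + 0.5·87 = 586.5.

586.50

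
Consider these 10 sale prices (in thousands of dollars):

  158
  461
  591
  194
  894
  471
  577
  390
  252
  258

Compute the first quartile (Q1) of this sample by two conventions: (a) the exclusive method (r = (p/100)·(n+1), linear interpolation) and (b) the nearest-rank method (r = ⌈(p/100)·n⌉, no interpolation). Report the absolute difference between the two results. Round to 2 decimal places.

Sorted: 158, 194, 252, 258, 390, 461, 471, 577, 591, 894.
n = 10.
(a) r = 2.75; between ranks 2 (194) and 3 (252): 237.5.
(b) the nearest-rank method: rank 3 → 252.
|237.5 − 252| = 14.5.

14.50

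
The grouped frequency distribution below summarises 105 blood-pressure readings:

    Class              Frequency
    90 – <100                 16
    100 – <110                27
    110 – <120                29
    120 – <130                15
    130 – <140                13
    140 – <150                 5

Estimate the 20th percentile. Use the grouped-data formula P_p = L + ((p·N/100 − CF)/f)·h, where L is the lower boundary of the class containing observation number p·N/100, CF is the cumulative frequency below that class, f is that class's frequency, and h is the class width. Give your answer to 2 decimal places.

N = 105; target position k = 20/100 · 105 = 21.
Cumulative frequencies: 16, 43, 72, 87, 100, 105.
Observation 21 falls in the class 100 – <110.
L = 100, CF = 16, f = 27, h = 10.
P20 = 100 + ((21 − 16)/27)·10 = 100 + 1.85185 = 101.852.

101.85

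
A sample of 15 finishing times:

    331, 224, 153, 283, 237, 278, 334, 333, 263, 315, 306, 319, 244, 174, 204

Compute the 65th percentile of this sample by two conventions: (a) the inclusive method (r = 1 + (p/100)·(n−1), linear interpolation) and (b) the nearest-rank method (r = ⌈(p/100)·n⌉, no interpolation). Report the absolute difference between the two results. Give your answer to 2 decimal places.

Sorted: 153, 174, 204, 224, 237, 244, 263, 278, 283, 306, 315, 319, 331, 333, 334.
n = 15.
(a) r = 10.1; between ranks 10 (306) and 11 (315): 306.9.
(b) the nearest-rank method: rank 10 → 306.
|306.9 − 306| = 0.9.

0.90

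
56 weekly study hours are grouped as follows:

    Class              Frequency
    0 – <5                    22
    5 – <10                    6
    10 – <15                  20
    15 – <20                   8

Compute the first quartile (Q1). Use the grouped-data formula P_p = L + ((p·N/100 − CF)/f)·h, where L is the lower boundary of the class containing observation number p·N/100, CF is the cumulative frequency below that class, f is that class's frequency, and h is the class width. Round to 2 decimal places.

N = 56; target position k = 25/100 · 56 = 14.
Cumulative frequencies: 22, 28, 48, 56.
Observation 14 falls in the class 0 – <5.
L = 0, CF = 0, f = 22, h = 5.
P25 = 0 + ((14 − 0)/22)·5 = 0 + 3.18182 = 3.18182.

3.18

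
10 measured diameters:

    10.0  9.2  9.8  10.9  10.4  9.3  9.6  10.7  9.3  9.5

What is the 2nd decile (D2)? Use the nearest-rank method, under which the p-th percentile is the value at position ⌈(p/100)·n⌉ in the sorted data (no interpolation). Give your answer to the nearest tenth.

9.3

Sorted: 9.2, 9.3, 9.3, 9.5, 9.6, 9.8, 10.0, 10.4, 10.7, 10.9.
n = 10.
Position = ⌈20/100 · 10⌉ = ⌈2⌉ = 2.
The value at rank 2 is 9.3.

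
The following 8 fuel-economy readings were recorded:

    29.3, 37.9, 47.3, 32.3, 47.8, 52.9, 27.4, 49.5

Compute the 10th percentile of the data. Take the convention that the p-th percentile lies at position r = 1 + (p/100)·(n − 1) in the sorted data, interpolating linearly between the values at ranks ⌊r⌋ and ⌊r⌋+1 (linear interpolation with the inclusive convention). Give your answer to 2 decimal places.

28.73

Sorted: 27.4, 29.3, 32.3, 37.9, 47.3, 47.8, 49.5, 52.9.
n = 8.
r = 1 + (10/100)·(8 − 1) = 1 + 0.7 = 1.7.
Rank 1 is 27.4 and rank 2 is 29.3.
Interpolate: 27.4 + 0.7·(29.3 − 27.4) = 27.4 + 0.7·1.9 = 28.73.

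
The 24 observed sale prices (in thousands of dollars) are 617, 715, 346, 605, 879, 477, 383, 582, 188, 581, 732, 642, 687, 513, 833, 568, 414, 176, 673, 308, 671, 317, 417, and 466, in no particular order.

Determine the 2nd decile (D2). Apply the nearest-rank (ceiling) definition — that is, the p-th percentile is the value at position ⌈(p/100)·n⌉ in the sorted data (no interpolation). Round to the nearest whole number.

346

Sorted: 176, 188, 308, 317, 346, 383, 414, 417, 466, 477, 513, 568, 581, 582, 605, 617, 642, 671, 673, 687, 715, 732, 833, 879.
n = 24.
Position = ⌈20/100 · 24⌉ = ⌈4.8⌉ = 5.
The value at rank 5 is 346.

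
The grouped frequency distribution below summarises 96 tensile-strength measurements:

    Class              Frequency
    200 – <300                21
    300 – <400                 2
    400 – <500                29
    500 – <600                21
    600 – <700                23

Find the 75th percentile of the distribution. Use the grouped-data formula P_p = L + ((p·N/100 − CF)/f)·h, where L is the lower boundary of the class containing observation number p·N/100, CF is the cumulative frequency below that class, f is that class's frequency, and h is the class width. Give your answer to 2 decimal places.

595.24

N = 96; target position k = 75/100 · 96 = 72.
Cumulative frequencies: 21, 23, 52, 73, 96.
Observation 72 falls in the class 500 – <600.
L = 500, CF = 52, f = 21, h = 100.
P75 = 500 + ((72 − 52)/21)·100 = 500 + 95.2381 = 595.238.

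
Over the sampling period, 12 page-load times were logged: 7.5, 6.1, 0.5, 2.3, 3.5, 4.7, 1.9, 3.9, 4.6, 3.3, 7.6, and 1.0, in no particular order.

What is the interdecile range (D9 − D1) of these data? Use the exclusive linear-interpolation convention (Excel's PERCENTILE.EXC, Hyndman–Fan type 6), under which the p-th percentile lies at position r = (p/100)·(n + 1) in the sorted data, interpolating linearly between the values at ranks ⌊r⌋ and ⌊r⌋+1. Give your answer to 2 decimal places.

6.92

Sorted: 0.5, 1.0, 1.9, 2.3, 3.3, 3.5, 3.9, 4.6, 4.7, 6.1, 7.5, 7.6.
n = 12.
P10: r = 1.3; ranks 1–2 are 0.5, 1.0; interpolating gives 0.65.
P90: r = 11.7; ranks 11–12 are 7.5, 7.6; interpolating gives 7.57.
Difference: 7.57 − 0.65 = 6.92.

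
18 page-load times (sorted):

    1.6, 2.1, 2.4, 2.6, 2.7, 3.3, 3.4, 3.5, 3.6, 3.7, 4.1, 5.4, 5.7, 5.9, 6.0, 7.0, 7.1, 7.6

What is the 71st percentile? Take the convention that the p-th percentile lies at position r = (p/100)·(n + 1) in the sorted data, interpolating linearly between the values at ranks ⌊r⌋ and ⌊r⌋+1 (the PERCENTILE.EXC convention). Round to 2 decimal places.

5.80

n = 18.
r = (71/100)·(18 + 1) = 13.49.
Rank 13 is 5.7 and rank 14 is 5.9.
Interpolate: 5.7 + 0.49·(5.9 − 5.7) = 5.7 + 0.49·0.2 = 5.798.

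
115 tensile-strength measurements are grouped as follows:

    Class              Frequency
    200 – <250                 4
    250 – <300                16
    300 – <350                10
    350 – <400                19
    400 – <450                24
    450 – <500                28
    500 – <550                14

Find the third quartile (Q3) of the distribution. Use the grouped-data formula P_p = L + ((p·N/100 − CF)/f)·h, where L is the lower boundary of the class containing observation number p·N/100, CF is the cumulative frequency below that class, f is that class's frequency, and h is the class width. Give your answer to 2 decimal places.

N = 115; target position k = 75/100 · 115 = 86.25.
Cumulative frequencies: 4, 20, 30, 49, 73, 101, 115.
Observation 86.25 falls in the class 450 – <500.
L = 450, CF = 73, f = 28, h = 50.
P75 = 450 + ((86.25 − 73)/28)·50 = 450 + 23.6607 = 473.661.

473.66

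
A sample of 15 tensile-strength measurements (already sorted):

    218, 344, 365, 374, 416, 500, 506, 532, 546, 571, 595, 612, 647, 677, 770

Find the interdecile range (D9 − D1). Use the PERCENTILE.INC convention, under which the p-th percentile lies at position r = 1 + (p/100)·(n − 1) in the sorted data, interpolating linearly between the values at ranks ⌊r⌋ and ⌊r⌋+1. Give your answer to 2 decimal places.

n = 15.
P10: r = 2.4; ranks 2–3 are 344, 365; interpolating gives 352.4.
P90: r = 13.6; ranks 13–14 are 647, 677; interpolating gives 665.
Difference: 665 − 352.4 = 312.6.

312.60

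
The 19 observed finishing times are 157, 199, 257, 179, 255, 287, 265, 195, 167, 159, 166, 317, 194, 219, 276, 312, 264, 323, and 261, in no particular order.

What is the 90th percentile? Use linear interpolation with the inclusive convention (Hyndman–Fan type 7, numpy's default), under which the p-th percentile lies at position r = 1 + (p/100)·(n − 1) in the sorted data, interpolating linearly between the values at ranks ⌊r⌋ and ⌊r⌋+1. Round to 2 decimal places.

313.00

Sorted: 157, 159, 166, 167, 179, 194, 195, 199, 219, 255, 257, 261, 264, 265, 276, 287, 312, 317, 323.
n = 19.
r = 1 + (90/100)·(19 − 1) = 1 + 16.2 = 17.2.
Rank 17 is 312 and rank 18 is 317.
Interpolate: 312 + 0.2·(317 − 312) = 312 + 0.2·5 = 313.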